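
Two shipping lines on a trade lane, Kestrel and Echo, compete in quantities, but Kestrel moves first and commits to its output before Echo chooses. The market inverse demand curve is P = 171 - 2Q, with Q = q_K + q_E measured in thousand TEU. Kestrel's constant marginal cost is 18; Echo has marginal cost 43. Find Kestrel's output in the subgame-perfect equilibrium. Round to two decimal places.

44.50

Solve by backward induction. Given q_K, the follower Echo maximises π_E = (171 - 2q_K - 2q_E)q_E - 43q_E.
Follower FOC: 128 - 2q_K - 4q_E = 0, so q_E(q_K) = (128 - 2q_K)/4.
Kestrel substitutes q_E(q_K) into its own profit: π_K = q_K(171 - 2q_K - (128 - 2q_K)/2) - 18q_K = (107 - q_K)q_K - 18q_K.
Maximising: ∂π_K/∂q_K = 89 - 2q_K = 0, giving q_K = 89/2.
Then q_E = (128 - 2·(89/2))/4 = 39/4.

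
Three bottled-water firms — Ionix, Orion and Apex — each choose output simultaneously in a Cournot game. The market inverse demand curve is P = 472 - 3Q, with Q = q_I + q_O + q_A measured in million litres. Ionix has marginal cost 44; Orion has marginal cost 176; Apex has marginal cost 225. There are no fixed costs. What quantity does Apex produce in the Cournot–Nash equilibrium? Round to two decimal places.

Ionix's profit: π_I = (472 - 3Q)q_I - (44q_I). Setting ∂π_I/∂q_I = 0: 428 - 6q_I - 3(q_O + q_A) = 0.
Orion's first-order condition: 296 - 6q_O - 3(q_I + q_A) = 0.
Apex's profit: π_A = (472 - 3Q)q_A - (225q_A). Setting ∂π_A/∂q_A = 0: 247 - 6q_A - 3(q_I + q_O) = 0.
Summing all 3 equations gives 971 − 12Q = 0, hence Q = 971/12.
Back-substituting: q_I = (428 − 971/4)/3 = 247/4, q_O = (296 − 971/4)/3 = 71/4, q_A = (247 − 971/4)/3 = 17/12.

1.42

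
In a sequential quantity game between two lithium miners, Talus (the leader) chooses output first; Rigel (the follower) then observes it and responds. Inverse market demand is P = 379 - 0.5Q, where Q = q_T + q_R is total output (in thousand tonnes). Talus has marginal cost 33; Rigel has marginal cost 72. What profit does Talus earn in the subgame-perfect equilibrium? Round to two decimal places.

Solve by backward induction. Given q_T, the follower Rigel maximises π_R = (379 - (1/2)q_T - (1/2)q_R)q_R - 72q_R.
∂π_R/∂q_R = 307 - (1/2)q_T - q_R = 0 gives the reaction function q_R = (307 - (1/2)q_T).
The leader anticipates this reaction. Substituting into P = 379 - 0.5Q gives P = 451/2 - (1/4)q_T, so π_T = (451/2 - (1/4)q_T)q_T - 33q_T.
Leader FOC: 385/2 - (1/2)q_T = 0, so q_T = 385.
Then q_R = (307 - (1/2)·385) = 229/2.
Price P = 379 - (1/2)·(999/2) = 517/4.
Talus's profit: (517/4 - 33)·385 = 37056.2500.

37056.25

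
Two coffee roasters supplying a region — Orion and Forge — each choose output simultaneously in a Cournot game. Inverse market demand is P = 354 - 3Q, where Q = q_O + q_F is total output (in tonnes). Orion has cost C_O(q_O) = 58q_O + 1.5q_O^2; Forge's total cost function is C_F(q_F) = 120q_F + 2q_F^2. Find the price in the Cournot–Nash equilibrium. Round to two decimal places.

Orion's profit: π_O = (354 - 3Q)q_O - (58q_O + (3/2)q_O²). Setting ∂π_O/∂q_O = 0: 296 - 9q_O - 3(q_F) = 0.
Forge's first-order condition: 234 - 10q_F - 3(q_O) = 0.
Best responses: q_O = (296 - 3q_F)/9, q_F = (234 - 3q_O)/10.
Solving the pair: q_O = 27.8765, q_F = 406/27.
Total output Q = 42.9136, so price P = 354 - 3·42.9136 = 225.2593.

225.26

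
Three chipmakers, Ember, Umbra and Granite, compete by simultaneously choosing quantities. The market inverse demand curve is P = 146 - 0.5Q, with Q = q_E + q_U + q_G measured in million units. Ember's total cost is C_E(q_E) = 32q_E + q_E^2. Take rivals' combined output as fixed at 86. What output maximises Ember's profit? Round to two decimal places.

With rivals' combined output fixed at 86, Ember's profit is π_E = (146 - (1/2)·86 - (1/2)q_E)q_E - (32q_E + q_E²) = (103 - (1/2)q_E)q_E - (32q_E + q_E²).
∂π_E/∂q_E = 71 - 3q_E = 0, so q_E = 71/3.

23.67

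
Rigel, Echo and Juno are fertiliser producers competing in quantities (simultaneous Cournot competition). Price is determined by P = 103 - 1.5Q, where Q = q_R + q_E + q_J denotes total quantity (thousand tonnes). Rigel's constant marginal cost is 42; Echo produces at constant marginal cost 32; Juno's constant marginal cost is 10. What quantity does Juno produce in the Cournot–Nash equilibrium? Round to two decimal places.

24.50

Rigel's profit: π_R = (103 - 1.5Q)q_R - (42q_R). Setting ∂π_R/∂q_R = 0: 61 - 3q_R - (3/2)(q_E + q_J) = 0.
Echo's first-order condition: 71 - 3q_E - (3/2)(q_R + q_J) = 0.
Juno's profit: π_J = (103 - 1.5Q)q_J - (10q_J). Setting ∂π_J/∂q_J = 0: 93 - 3q_J - (3/2)(q_R + q_E) = 0.
Adding the 3 first-order conditions: 225 − 6Q = 0, so Q = 75/2.
Back-substituting: q_R = (61 − 225/4)/(3/2) = 19/6, q_E = (71 − 225/4)/(3/2) = 59/6, q_J = (93 − 225/4)/(3/2) = 49/2.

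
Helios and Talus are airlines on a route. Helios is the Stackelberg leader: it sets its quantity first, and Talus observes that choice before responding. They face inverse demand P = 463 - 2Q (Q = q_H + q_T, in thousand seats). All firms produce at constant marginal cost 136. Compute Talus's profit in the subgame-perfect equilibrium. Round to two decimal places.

3341.53

The follower Talus best-responds to any q_H: π_T = (463 - 2Q)q_T - 136q_T.
Follower FOC: 327 - 2q_H - 4q_T = 0, so q_T(q_H) = (327 - 2q_H)/4.
Helios substitutes q_T(q_H) into its own profit: π_H = q_H(463 - 2q_H - (327 - 2q_H)/2) - 136q_H = (599/2 - q_H)q_H - 136q_H.
The leader's first-order condition 327/2 - 2q_H = 0 yields q_H = 327/4.
Then q_T = (327 - 2·(327/4))/4 = 327/8.
Price P = 463 - 2·(981/8) = 871/4.
Talus's profit: (871/4 - 136)·(327/8) = 3341.5313.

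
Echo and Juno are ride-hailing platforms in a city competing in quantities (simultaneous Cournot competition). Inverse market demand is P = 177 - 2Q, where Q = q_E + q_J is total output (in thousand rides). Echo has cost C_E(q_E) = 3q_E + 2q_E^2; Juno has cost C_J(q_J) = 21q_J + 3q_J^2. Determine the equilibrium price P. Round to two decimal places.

Echo's profit: π_E = (177 - 2Q)q_E - (3q_E + 2q_E²). Setting ∂π_E/∂q_E = 0: 174 - 8q_E - 2(q_J) = 0.
Juno's profit: π_J = (177 - 2Q)q_J - (21q_J + 3q_J²). Setting ∂π_J/∂q_J = 0: 156 - 10q_J - 2(q_E) = 0.
Rearranging gives the reaction functions q_E = (174 - 2q_J)/8 and q_J = (156 - 2q_E)/10.
Substituting one into the other gives q_E = 357/19 and q_J = 225/19.
Total output Q = 582/19, so price P = 177 - 2·(582/19) = 115.7368.

115.74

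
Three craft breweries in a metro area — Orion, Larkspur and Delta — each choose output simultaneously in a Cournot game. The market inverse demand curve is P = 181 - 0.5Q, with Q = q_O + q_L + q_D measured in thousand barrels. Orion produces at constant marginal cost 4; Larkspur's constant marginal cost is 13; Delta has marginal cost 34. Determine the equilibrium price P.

58

Orion's profit: π_O = (181 - 0.5Q)q_O - (4q_O). Setting ∂π_O/∂q_O = 0: 177 - q_O - (1/2)(q_L + q_D) = 0.
Larkspur's first-order condition: 168 - q_L - (1/2)(q_O + q_D) = 0.
Delta's first-order condition: 147 - q_D - (1/2)(q_O + q_L) = 0.
Adding the 3 first-order conditions: 492 − 2Q = 0, so Q = 246.
Back-substituting: q_O = (177 − 123)/(1/2) = 108, q_L = (168 − 123)/(1/2) = 90, q_D = (147 − 123)/(1/2) = 48.
Total output Q = 246, so price P = 181 - (1/2)·246 = 58.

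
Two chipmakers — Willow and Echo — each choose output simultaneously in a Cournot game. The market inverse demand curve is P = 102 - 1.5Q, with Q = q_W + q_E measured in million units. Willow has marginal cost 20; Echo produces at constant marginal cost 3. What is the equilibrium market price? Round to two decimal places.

41.67

Willow's profit: π_W = (102 - 1.5Q)q_W - (20q_W). Setting ∂π_W/∂q_W = 0: 82 - 3q_W - (3/2)(q_E) = 0.
Echo's first-order condition: 99 - 3q_E - (3/2)(q_W) = 0.
Best responses: q_W = (82 - (3/2)q_E)/3, q_E = (99 - (3/2)q_W)/3.
Substituting one into the other gives q_W = 130/9 and q_E = 232/9.
Total output Q = 362/9, so price P = 102 - (3/2)·(362/9) = 125/3.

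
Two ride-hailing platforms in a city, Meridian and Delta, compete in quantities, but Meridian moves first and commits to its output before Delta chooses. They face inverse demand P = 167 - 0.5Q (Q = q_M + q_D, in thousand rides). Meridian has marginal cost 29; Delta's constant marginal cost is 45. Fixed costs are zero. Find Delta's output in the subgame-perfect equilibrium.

The follower Delta best-responds to any q_M: π_D = (167 - 0.5Q)q_D - 45q_D.
Setting the follower's marginal profit to zero, 122 - (1/2)q_M - q_D = 0, i.e. q_D = (122 - (1/2)q_M).
Meridian substitutes q_D(q_M) into its own profit: π_M = q_M(167 - (1/2)q_M - (122 - (1/2)q_M)/2) - 29q_M = (106 - (1/4)q_M)q_M - 29q_M.
Maximising: ∂π_M/∂q_M = 77 - (1/2)q_M = 0, giving q_M = 154.
Then q_D = (122 - (1/2)·154) = 45.

45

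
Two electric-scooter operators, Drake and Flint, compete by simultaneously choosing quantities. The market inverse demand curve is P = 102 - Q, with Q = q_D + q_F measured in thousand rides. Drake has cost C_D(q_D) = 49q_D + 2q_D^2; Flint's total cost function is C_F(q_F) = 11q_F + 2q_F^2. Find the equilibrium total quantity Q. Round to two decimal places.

Drake's profit: π_D = (102 - Q)q_D - (49q_D + 2q_D²). Setting ∂π_D/∂q_D = 0: 53 - 6q_D - (q_F) = 0.
Flint's profit: π_F = (102 - Q)q_F - (11q_F + 2q_F²). Setting ∂π_F/∂q_F = 0: 91 - 6q_F - (q_D) = 0.
So q_D = (53 - q_F)/6 and q_F = (91 - q_D)/6.
Solving the pair: q_D = 227/35, q_F = 493/35.
Total output Q = 227/35 + 493/35 = 144/7.

20.57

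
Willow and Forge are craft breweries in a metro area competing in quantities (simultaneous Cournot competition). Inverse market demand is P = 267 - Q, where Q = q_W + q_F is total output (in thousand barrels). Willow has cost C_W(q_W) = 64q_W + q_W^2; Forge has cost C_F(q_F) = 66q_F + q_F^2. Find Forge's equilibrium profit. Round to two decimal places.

3210.68

Willow's profit: π_W = (267 - Q)q_W - (64q_W + q_W²). Setting ∂π_W/∂q_W = 0: 203 - 4q_W - (q_F) = 0.
Forge's profit: π_F = (267 - Q)q_F - (66q_F + q_F²). Setting ∂π_F/∂q_F = 0: 201 - 4q_F - (q_W) = 0.
Rearranging gives the reaction functions q_W = (203 - q_F)/4 and q_F = (201 - q_W)/4.
Substituting one into the other gives q_W = 611/15 and q_F = 601/15.
Price P = 267 - 404/5 = 931/5.
Forge's profit: (931/5)·(601/15) - 66·(601/15) - (601/15)² = 3210.6756.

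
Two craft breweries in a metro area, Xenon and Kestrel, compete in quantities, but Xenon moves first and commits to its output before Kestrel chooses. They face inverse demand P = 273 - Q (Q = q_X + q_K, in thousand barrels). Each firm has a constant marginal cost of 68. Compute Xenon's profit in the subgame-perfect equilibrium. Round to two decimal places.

The follower Kestrel best-responds to any q_X: π_K = (273 - Q)q_K - 68q_K.
Follower FOC: 205 - q_X - 2q_K = 0, so q_K(q_X) = (205 - q_X)/2.
The leader anticipates this reaction. Substituting into P = 273 - Q gives P = 341/2 - (1/2)q_X, so π_X = (341/2 - (1/2)q_X)q_X - 68q_X.
Leader FOC: 205/2 - q_X = 0, so q_X = 205/2.
Then q_K = (205 - 205/2)/2 = 205/4.
Price P = 273 - 615/4 = 477/4.
Xenon's profit: (477/4 - 68)·(205/2) = 5253.1250.

5253.13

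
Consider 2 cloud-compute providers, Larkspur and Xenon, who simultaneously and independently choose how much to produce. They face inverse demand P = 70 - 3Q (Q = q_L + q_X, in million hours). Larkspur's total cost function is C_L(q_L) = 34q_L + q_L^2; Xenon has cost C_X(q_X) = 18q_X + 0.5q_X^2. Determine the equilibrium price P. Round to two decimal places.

44.21

Larkspur's profit: π_L = (70 - 3Q)q_L - (34q_L + q_L²). Setting ∂π_L/∂q_L = 0: 36 - 8q_L - 3(q_X) = 0.
Xenon's profit: π_X = (70 - 3Q)q_X - (18q_X + (1/2)q_X²). Setting ∂π_X/∂q_X = 0: 52 - 7q_X - 3(q_L) = 0.
Best responses: q_L = (36 - 3q_X)/8, q_X = (52 - 3q_L)/7.
Solving the pair: q_L = 96/47, q_X = 308/47.
Total output Q = 404/47, so price P = 70 - 3·(404/47) = 44.2128.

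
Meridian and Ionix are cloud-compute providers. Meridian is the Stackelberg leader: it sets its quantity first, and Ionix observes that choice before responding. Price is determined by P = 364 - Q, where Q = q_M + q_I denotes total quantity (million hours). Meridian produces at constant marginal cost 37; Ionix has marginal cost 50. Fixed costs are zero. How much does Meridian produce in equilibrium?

170

The follower Ionix best-responds to any q_M: π_I = (364 - Q)q_I - 50q_I.
Follower FOC: 314 - q_M - 2q_I = 0, so q_I(q_M) = (314 - q_M)/2.
Meridian substitutes q_I(q_M) into its own profit: π_M = q_M(364 - q_M - (314 - q_M)/2) - 37q_M = (207 - (1/2)q_M)q_M - 37q_M.
Leader FOC: 170 - q_M = 0, so q_M = 170.
Then q_I = (314 - 170)/2 = 72.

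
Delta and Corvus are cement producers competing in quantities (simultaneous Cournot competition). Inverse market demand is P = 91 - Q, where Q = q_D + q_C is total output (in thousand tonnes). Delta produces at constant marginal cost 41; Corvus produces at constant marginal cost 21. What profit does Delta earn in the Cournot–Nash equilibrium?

Delta's profit: π_D = (91 - Q)q_D - (41q_D). Setting ∂π_D/∂q_D = 0: 50 - 2q_D - (q_C) = 0.
Corvus's profit: π_C = (91 - Q)q_C - (21q_C). Setting ∂π_C/∂q_C = 0: 70 - 2q_C - (q_D) = 0.
Rearranging gives the reaction functions q_D = (50 - q_C)/2 and q_C = (70 - q_D)/2.
Solving the pair: q_D = 10, q_C = 30.
Price P = 91 - 40 = 51.
Delta's profit: (51 - 41)·10 = 100.

100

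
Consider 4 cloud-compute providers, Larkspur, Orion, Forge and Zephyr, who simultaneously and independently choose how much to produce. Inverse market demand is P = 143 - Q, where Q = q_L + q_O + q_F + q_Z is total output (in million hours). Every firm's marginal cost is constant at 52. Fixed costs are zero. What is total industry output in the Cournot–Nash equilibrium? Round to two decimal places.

Each firm earns π_i = (143 - Q)q_i - 52q_i.
Setting ∂π_i/∂q_i = 0 with rivals' quantities fixed: 91 - 2q_i - Σ_{j≠i} q_j = 0.
By symmetry each firm produces the same amount; substituting Σ_{j≠i} q_j = 3q_i yields q_i = 91/5.
Total output Q = 91/5 + 91/5 + 91/5 + 91/5 = 364/5.

72.80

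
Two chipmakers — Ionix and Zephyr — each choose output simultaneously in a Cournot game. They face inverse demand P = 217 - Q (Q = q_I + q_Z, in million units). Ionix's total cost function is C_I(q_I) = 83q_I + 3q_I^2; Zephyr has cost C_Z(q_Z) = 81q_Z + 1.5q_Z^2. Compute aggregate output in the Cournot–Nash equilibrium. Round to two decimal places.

Ionix's profit: π_I = (217 - Q)q_I - (83q_I + 3q_I²). Setting ∂π_I/∂q_I = 0: 134 - 8q_I - (q_Z) = 0.
Zephyr's profit: π_Z = (217 - Q)q_Z - (81q_Z + (3/2)q_Z²). Setting ∂π_Z/∂q_Z = 0: 136 - 5q_Z - (q_I) = 0.
Best responses: q_I = (134 - q_Z)/8, q_Z = (136 - q_I)/5.
Substituting one into the other gives q_I = 178/13 and q_Z = 318/13.
Total output Q = 178/13 + 318/13 = 496/13.

38.15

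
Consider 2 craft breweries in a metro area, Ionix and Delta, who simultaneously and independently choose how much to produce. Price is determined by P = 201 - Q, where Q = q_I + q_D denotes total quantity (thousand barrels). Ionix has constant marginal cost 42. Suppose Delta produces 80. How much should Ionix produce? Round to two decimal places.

39.50

With the rival's output fixed at 80, Ionix's profit is π_I = (201 - 80 - q_I)q_I - (42q_I) = (121 - q_I)q_I - (42q_I).
∂π_I/∂q_I = 79 - 2q_I = 0, so q_I = 79/2.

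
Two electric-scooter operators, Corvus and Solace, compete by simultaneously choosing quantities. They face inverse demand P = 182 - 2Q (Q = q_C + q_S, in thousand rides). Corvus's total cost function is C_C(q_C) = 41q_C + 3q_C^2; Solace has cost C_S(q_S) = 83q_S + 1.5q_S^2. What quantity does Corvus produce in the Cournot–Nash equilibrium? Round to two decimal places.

Corvus's profit: π_C = (182 - 2Q)q_C - (41q_C + 3q_C²). Setting ∂π_C/∂q_C = 0: 141 - 10q_C - 2(q_S) = 0.
Solace's profit: π_S = (182 - 2Q)q_S - (83q_S + (3/2)q_S²). Setting ∂π_S/∂q_S = 0: 99 - 7q_S - 2(q_C) = 0.
Best responses: q_C = (141 - 2q_S)/10, q_S = (99 - 2q_C)/7.
Solving the pair: q_C = 263/22, q_S = 118/11.

11.95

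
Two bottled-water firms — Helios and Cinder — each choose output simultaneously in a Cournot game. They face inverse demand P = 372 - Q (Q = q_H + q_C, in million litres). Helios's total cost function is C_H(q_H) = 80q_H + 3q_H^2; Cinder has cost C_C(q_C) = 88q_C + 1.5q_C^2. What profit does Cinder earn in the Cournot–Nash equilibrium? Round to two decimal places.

Helios's profit: π_H = (372 - Q)q_H - (80q_H + 3q_H²). Setting ∂π_H/∂q_H = 0: 292 - 8q_H - (q_C) = 0.
Cinder's profit: π_C = (372 - Q)q_C - (88q_C + (3/2)q_C²). Setting ∂π_C/∂q_C = 0: 284 - 5q_C - (q_H) = 0.
Rearranging gives the reaction functions q_H = (292 - q_C)/8 and q_C = (284 - q_H)/5.
Solving the pair: q_H = 392/13, q_C = 660/13.
Price P = 372 - 1052/13 = 291.0769.
Cinder's profit: 291.0769·(660/13) - 88·(660/13) - (3/2)(660/13)² = 6443.7870.

6443.79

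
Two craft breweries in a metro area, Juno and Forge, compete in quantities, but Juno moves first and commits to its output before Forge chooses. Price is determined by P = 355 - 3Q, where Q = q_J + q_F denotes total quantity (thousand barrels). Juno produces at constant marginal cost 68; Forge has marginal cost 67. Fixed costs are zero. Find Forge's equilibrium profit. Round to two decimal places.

The follower Forge best-responds to any q_J: π_F = (355 - 3Q)q_F - 67q_F.
Setting the follower's marginal profit to zero, 288 - 3q_J - 6q_F = 0, i.e. q_F = (288 - 3q_J)/6.
The leader anticipates this reaction. Substituting into P = 355 - 3Q gives P = 211 - (3/2)q_J, so π_J = (211 - (3/2)q_J)q_J - 68q_J.
Leader FOC: 143 - 3q_J = 0, so q_J = 143/3.
Then q_F = (288 - 3·(143/3))/6 = 145/6.
Price P = 355 - 3·(431/6) = 279/2.
Forge's profit: (279/2 - 67)·(145/6) = 1752.0833.

1752.08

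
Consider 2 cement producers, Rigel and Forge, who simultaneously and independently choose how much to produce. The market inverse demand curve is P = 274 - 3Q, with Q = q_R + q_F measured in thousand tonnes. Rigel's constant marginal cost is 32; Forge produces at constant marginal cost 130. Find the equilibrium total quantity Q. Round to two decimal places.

42.89

Rigel's profit: π_R = (274 - 3Q)q_R - (32q_R). Setting ∂π_R/∂q_R = 0: 242 - 6q_R - 3(q_F) = 0.
Forge's profit: π_F = (274 - 3Q)q_F - (130q_F). Setting ∂π_F/∂q_F = 0: 144 - 6q_F - 3(q_R) = 0.
Best responses: q_R = (242 - 3q_F)/6, q_F = (144 - 3q_R)/6.
Solving the pair: q_R = 340/9, q_F = 46/9.
Total output Q = 340/9 + 46/9 = 386/9.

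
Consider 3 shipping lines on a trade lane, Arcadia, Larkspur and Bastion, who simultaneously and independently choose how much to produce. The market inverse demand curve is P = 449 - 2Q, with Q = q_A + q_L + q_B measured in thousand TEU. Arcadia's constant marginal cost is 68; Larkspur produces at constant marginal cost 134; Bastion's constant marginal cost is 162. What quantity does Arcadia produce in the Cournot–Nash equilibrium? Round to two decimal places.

67.63

Arcadia's profit: π_A = (449 - 2Q)q_A - (68q_A). Setting ∂π_A/∂q_A = 0: 381 - 4q_A - 2(q_L + q_B) = 0.
Larkspur's profit: π_L = (449 - 2Q)q_L - (134q_L). Setting ∂π_L/∂q_L = 0: 315 - 4q_L - 2(q_A + q_B) = 0.
Bastion's first-order condition: 287 - 4q_B - 2(q_A + q_L) = 0.
Adding the 3 conditions: 983 − 4Q − 4Q = 0, i.e. Q = 983/8.
Back-substituting: q_A = (381 − 983/4)/2 = 541/8, q_L = (315 − 983/4)/2 = 277/8, q_B = (287 − 983/4)/2 = 165/8.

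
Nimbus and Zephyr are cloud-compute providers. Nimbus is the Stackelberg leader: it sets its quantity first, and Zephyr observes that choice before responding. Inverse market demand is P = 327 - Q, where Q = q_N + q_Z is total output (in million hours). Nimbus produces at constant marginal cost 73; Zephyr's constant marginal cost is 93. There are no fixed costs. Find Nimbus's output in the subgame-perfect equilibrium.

137

Solve by backward induction. Given q_N, the follower Zephyr maximises π_Z = (327 - q_N - q_Z)q_Z - 93q_Z.
∂π_Z/∂q_Z = 234 - q_N - 2q_Z = 0 gives the reaction function q_Z = (234 - q_N)/2.
The leader anticipates this reaction. Substituting into P = 327 - Q gives P = 210 - (1/2)q_N, so π_N = (210 - (1/2)q_N)q_N - 73q_N.
Maximising: ∂π_N/∂q_N = 137 - q_N = 0, giving q_N = 137.
Then q_Z = (234 - 137)/2 = 97/2.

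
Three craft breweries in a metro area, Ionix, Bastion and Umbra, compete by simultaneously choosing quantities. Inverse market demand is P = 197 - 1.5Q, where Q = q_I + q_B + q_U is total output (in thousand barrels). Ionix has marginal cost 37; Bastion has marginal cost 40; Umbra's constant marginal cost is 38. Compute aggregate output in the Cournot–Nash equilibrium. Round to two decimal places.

79.33

Ionix's profit: π_I = (197 - 1.5Q)q_I - (37q_I). Setting ∂π_I/∂q_I = 0: 160 - 3q_I - (3/2)(q_B + q_U) = 0.
Bastion's first-order condition: 157 - 3q_B - (3/2)(q_I + q_U) = 0.
Umbra's profit: π_U = (197 - 1.5Q)q_U - (38q_U). Setting ∂π_U/∂q_U = 0: 159 - 3q_U - (3/2)(q_I + q_B) = 0.
Adding the 3 first-order conditions: 476 − 6Q = 0, so Q = 238/3.
Back-substituting: q_I = (160 − 119)/(3/2) = 82/3, q_B = (157 − 119)/(3/2) = 76/3, q_U = (159 − 119)/(3/2) = 80/3.
Total output Q = 82/3 + 76/3 + 80/3 = 238/3.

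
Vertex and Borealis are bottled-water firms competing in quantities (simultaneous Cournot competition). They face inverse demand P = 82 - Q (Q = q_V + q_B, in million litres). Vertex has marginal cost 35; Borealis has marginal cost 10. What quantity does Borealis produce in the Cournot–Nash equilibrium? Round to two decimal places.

32.33

Vertex's profit: π_V = (82 - Q)q_V - (35q_V). Setting ∂π_V/∂q_V = 0: 47 - 2q_V - (q_B) = 0.
Borealis's profit: π_B = (82 - Q)q_B - (10q_B). Setting ∂π_B/∂q_B = 0: 72 - 2q_B - (q_V) = 0.
Rearranging gives the reaction functions q_V = (47 - q_B)/2 and q_B = (72 - q_V)/2.
Solving the pair: q_V = 22/3, q_B = 97/3.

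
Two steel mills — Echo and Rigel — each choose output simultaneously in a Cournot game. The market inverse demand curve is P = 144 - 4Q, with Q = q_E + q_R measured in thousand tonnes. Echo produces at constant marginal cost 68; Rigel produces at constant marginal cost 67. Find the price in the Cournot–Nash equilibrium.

93

Echo's profit: π_E = (144 - 4Q)q_E - (68q_E). Setting ∂π_E/∂q_E = 0: 76 - 8q_E - 4(q_R) = 0.
Rigel's first-order condition: 77 - 8q_R - 4(q_E) = 0.
Best responses: q_E = (76 - 4q_R)/8, q_R = (77 - 4q_E)/8.
Substituting one into the other gives q_E = 25/4 and q_R = 13/2.
Total output Q = 51/4, so price P = 144 - 4·(51/4) = 93.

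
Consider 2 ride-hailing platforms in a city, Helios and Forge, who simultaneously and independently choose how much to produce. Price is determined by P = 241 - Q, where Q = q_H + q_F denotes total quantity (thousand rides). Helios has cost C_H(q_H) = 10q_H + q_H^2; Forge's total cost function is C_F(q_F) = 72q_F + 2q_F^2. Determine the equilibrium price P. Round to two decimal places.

Helios's profit: π_H = (241 - Q)q_H - (10q_H + q_H²). Setting ∂π_H/∂q_H = 0: 231 - 4q_H - (q_F) = 0.
Forge's profit: π_F = (241 - Q)q_F - (72q_F + 2q_F²). Setting ∂π_F/∂q_F = 0: 169 - 6q_F - (q_H) = 0.
So q_H = (231 - q_F)/4 and q_F = (169 - q_H)/6.
Solving the pair: q_H = 1217/23, q_F = 445/23.
Total output Q = 1662/23, so price P = 241 - 1662/23 = 168.7391.

168.74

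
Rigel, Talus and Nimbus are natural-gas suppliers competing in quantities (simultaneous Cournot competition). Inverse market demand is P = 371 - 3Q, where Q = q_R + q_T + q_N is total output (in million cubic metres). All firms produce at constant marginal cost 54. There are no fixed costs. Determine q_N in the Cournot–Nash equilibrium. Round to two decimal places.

Each firm earns π_i = (371 - 3Q)q_i - 54q_i.
Setting ∂π_i/∂q_i = 0 with rivals' quantities fixed: 317 - 6q_i - 3·Σ_{j≠i} q_j = 0.
By symmetry each firm produces the same amount; substituting Σ_{j≠i} q_j = 2q_i yields q_i = 317/12.

26.42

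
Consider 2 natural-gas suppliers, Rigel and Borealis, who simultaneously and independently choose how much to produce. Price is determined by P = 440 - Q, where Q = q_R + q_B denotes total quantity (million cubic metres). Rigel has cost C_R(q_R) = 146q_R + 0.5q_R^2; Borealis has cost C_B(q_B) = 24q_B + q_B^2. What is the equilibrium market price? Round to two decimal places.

Rigel's profit: π_R = (440 - Q)q_R - (146q_R + (1/2)q_R²). Setting ∂π_R/∂q_R = 0: 294 - 3q_R - (q_B) = 0.
Borealis's profit: π_B = (440 - Q)q_B - (24q_B + q_B²). Setting ∂π_B/∂q_B = 0: 416 - 4q_B - (q_R) = 0.
Best responses: q_R = (294 - q_B)/3, q_B = (416 - q_R)/4.
Solving the pair: q_R = 760/11, q_B = 954/11.
Total output Q = 1714/11, so price P = 440 - 1714/11 = 284.1818.

284.18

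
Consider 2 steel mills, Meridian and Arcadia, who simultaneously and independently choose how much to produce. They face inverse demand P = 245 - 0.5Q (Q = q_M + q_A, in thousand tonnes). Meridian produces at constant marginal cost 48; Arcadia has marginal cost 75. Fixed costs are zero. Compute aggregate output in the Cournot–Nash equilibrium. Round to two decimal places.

244.67

Meridian's profit: π_M = (245 - 0.5Q)q_M - (48q_M). Setting ∂π_M/∂q_M = 0: 197 - q_M - (1/2)(q_A) = 0.
Arcadia's profit: π_A = (245 - 0.5Q)q_A - (75q_A). Setting ∂π_A/∂q_A = 0: 170 - q_A - (1/2)(q_M) = 0.
So q_M = (197 - (1/2)q_A) and q_A = (170 - (1/2)q_M).
Substituting one into the other gives q_M = 448/3 and q_A = 286/3.
Total output Q = 448/3 + 286/3 = 734/3.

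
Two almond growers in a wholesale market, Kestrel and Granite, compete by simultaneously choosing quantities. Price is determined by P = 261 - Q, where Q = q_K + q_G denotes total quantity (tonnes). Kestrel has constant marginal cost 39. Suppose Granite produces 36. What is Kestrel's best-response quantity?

93

With the rival's output fixed at 36, Kestrel's profit is π_K = (261 - 36 - q_K)q_K - (39q_K) = (225 - q_K)q_K - (39q_K).
∂π_K/∂q_K = 186 - 2q_K = 0, so q_K = 93.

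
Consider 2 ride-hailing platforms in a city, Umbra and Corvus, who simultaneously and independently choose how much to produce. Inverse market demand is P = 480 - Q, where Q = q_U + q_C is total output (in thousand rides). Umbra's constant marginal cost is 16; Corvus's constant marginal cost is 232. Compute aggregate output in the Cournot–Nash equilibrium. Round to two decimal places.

Umbra's profit: π_U = (480 - Q)q_U - (16q_U). Setting ∂π_U/∂q_U = 0: 464 - 2q_U - (q_C) = 0.
Corvus's first-order condition: 248 - 2q_C - (q_U) = 0.
Rearranging gives the reaction functions q_U = (464 - q_C)/2 and q_C = (248 - q_U)/2.
Substituting one into the other gives q_U = 680/3 and q_C = 32/3.
Total output Q = 680/3 + 32/3 = 712/3.

237.33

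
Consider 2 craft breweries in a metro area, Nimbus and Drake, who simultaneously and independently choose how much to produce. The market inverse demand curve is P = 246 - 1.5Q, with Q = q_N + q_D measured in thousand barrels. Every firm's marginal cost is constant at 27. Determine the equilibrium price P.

A representative firm's profit is π_i = q_i(246 - 1.5Q) - 27q_i.
Setting ∂π_i/∂q_i = 0 with rivals' quantities fixed: 219 - 3q_i - (3/2)q_j = 0.
With identical firms every q_j equals q_i, so q_j = q_i and 219 = (9/2)q_i, giving q_i = 146/3.
Total output Q = 292/3, so price P = 246 - (3/2)·(292/3) = 100.

100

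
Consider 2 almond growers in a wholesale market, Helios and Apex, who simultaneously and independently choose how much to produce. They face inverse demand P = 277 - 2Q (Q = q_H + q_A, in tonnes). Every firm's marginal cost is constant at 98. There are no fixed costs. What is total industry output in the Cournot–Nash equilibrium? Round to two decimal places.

59.67

A representative firm's profit is π_i = q_i(277 - 2Q) - 98q_i.
Setting ∂π_i/∂q_i = 0 with rivals' quantities fixed: 179 - 4q_i - 2q_j = 0.
By symmetry each firm produces the same amount; substituting q_j = q_i yields q_i = 179/6.
Total output Q = 179/6 + 179/6 = 179/3.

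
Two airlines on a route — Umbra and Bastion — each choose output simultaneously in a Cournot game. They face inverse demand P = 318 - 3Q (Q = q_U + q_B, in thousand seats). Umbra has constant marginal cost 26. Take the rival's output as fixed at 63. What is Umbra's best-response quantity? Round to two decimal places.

17.17

With the rival's output fixed at 63, Umbra's profit is π_U = (318 - 3·63 - 3q_U)q_U - (26q_U) = (129 - 3q_U)q_U - (26q_U).
∂π_U/∂q_U = 103 - 6q_U = 0, so q_U = 103/6.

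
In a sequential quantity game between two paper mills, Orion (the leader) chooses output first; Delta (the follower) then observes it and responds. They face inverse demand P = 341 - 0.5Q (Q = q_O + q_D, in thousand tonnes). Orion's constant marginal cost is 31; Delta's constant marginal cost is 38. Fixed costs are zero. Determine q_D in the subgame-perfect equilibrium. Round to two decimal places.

144.50

The follower Delta best-responds to any q_O: π_D = (341 - 0.5Q)q_D - 38q_D.
Setting the follower's marginal profit to zero, 303 - (1/2)q_O - q_D = 0, i.e. q_D = (303 - (1/2)q_O).
Orion substitutes q_D(q_O) into its own profit: π_O = q_O(341 - (1/2)q_O - (303 - (1/2)q_O)/2) - 31q_O = (379/2 - (1/4)q_O)q_O - 31q_O.
Leader FOC: 317/2 - (1/2)q_O = 0, so q_O = 317.
Then q_D = (303 - (1/2)·317) = 289/2.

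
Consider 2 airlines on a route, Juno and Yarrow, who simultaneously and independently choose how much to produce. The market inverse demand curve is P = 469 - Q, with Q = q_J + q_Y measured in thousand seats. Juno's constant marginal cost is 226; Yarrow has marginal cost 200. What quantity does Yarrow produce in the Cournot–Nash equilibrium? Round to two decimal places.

Juno's profit: π_J = (469 - Q)q_J - (226q_J). Setting ∂π_J/∂q_J = 0: 243 - 2q_J - (q_Y) = 0.
Yarrow's profit: π_Y = (469 - Q)q_Y - (200q_Y). Setting ∂π_Y/∂q_Y = 0: 269 - 2q_Y - (q_J) = 0.
So q_J = (243 - q_Y)/2 and q_Y = (269 - q_J)/2.
Substituting one into the other gives q_J = 217/3 and q_Y = 295/3.

98.33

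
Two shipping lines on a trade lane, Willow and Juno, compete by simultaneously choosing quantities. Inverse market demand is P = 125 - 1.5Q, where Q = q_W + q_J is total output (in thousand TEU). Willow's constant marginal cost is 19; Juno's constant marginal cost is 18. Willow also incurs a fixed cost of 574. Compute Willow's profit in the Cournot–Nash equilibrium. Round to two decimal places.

242.67

Willow's profit: π_W = (125 - 1.5Q)q_W - (19q_W). Setting ∂π_W/∂q_W = 0: 106 - 3q_W - (3/2)(q_J) = 0.
Juno's first-order condition: 107 - 3q_J - (3/2)(q_W) = 0.
Best responses: q_W = (106 - (3/2)q_J)/3, q_J = (107 - (3/2)q_W)/3.
Substituting one into the other gives q_W = 70/3 and q_J = 24.
Price P = 125 - (3/2)·(142/3) = 54.
Willow's profit: (54 - 19)·(70/3) - 574 = 728/3.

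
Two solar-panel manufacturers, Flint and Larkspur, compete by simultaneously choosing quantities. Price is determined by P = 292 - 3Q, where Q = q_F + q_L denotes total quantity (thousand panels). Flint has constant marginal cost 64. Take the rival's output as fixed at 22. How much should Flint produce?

With the rival's output fixed at 22, Flint's profit is π_F = (292 - 3·22 - 3q_F)q_F - (64q_F) = (226 - 3q_F)q_F - (64q_F).
∂π_F/∂q_F = 162 - 6q_F = 0, so q_F = 27.

27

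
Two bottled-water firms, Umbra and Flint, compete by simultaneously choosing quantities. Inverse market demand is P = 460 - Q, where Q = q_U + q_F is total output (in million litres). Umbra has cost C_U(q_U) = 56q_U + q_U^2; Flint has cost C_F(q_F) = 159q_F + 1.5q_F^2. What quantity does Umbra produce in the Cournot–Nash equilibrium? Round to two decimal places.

Umbra's profit: π_U = (460 - Q)q_U - (56q_U + q_U²). Setting ∂π_U/∂q_U = 0: 404 - 4q_U - (q_F) = 0.
Flint's profit: π_F = (460 - Q)q_F - (159q_F + (3/2)q_F²). Setting ∂π_F/∂q_F = 0: 301 - 5q_F - (q_U) = 0.
Best responses: q_U = (404 - q_F)/4, q_F = (301 - q_U)/5.
Solving the pair: q_U = 1719/19, q_F = 800/19.

90.47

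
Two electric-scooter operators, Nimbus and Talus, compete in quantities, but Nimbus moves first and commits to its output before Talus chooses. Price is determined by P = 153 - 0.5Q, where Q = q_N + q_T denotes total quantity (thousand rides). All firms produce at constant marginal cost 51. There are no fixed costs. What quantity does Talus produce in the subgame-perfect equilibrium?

51

Solve by backward induction. Given q_N, the follower Talus maximises π_T = (153 - (1/2)q_N - (1/2)q_T)q_T - 51q_T.
Follower FOC: 102 - (1/2)q_N - q_T = 0, so q_T(q_N) = (102 - (1/2)q_N).
The leader anticipates this reaction. Substituting into P = 153 - 0.5Q gives P = 102 - (1/4)q_N, so π_N = (102 - (1/4)q_N)q_N - 51q_N.
Leader FOC: 51 - (1/2)q_N = 0, so q_N = 102.
Then q_T = (102 - (1/2)·102) = 51.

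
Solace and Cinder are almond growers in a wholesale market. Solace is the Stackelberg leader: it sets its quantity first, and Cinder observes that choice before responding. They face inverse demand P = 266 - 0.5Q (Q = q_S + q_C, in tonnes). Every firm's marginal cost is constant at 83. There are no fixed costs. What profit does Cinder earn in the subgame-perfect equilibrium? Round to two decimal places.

The follower Cinder best-responds to any q_S: π_C = (266 - 0.5Q)q_C - 83q_C.
Setting the follower's marginal profit to zero, 183 - (1/2)q_S - q_C = 0, i.e. q_C = (183 - (1/2)q_S).
The leader anticipates this reaction. Substituting into P = 266 - 0.5Q gives P = 349/2 - (1/4)q_S, so π_S = (349/2 - (1/4)q_S)q_S - 83q_S.
Leader FOC: 183/2 - (1/2)q_S = 0, so q_S = 183.
Then q_C = (183 - (1/2)·183) = 183/2.
Price P = 266 - (1/2)·(549/2) = 515/4.
Cinder's profit: (515/4 - 83)·(183/2) = 4186.1250.

4186.13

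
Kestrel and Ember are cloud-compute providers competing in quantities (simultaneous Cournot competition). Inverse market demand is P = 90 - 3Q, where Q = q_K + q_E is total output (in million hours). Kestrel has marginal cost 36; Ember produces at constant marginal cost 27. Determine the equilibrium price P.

51

Kestrel's profit: π_K = (90 - 3Q)q_K - (36q_K). Setting ∂π_K/∂q_K = 0: 54 - 6q_K - 3(q_E) = 0.
Ember's first-order condition: 63 - 6q_E - 3(q_K) = 0.
So q_K = (54 - 3q_E)/6 and q_E = (63 - 3q_K)/6.
Substituting one into the other gives q_K = 5 and q_E = 8.
Total output Q = 13, so price P = 90 - 3·13 = 51.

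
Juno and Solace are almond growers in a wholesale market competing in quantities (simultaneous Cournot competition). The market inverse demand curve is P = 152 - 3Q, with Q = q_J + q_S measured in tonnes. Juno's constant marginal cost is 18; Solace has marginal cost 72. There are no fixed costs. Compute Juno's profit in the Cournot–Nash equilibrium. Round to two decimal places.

Juno's profit: π_J = (152 - 3Q)q_J - (18q_J). Setting ∂π_J/∂q_J = 0: 134 - 6q_J - 3(q_S) = 0.
Solace's first-order condition: 80 - 6q_S - 3(q_J) = 0.
So q_J = (134 - 3q_S)/6 and q_S = (80 - 3q_J)/6.
Solving the pair: q_J = 188/9, q_S = 26/9.
Price P = 152 - 3·(214/9) = 242/3.
Juno's profit: (242/3 - 18)·(188/9) = 1309.0370.

1309.04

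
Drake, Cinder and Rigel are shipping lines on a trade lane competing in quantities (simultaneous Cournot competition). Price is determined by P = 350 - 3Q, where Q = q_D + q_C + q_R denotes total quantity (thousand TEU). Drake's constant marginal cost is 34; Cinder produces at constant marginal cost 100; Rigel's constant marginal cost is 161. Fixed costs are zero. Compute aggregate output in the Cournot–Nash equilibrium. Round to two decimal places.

Drake's profit: π_D = (350 - 3Q)q_D - (34q_D). Setting ∂π_D/∂q_D = 0: 316 - 6q_D - 3(q_C + q_R) = 0.
Cinder's profit: π_C = (350 - 3Q)q_C - (100q_C). Setting ∂π_C/∂q_C = 0: 250 - 6q_C - 3(q_D + q_R) = 0.
Rigel's profit: π_R = (350 - 3Q)q_R - (161q_R). Setting ∂π_R/∂q_R = 0: 189 - 6q_R - 3(q_D + q_C) = 0.
Adding the 3 first-order conditions: 755 − 12Q = 0, so Q = 755/12.
Back-substituting: q_D = (316 − 755/4)/3 = 509/12, q_C = (250 − 755/4)/3 = 245/12, q_R = (189 − 755/4)/3 = 1/12.
Total output Q = 509/12 + 245/12 + 1/12 = 755/12.

62.92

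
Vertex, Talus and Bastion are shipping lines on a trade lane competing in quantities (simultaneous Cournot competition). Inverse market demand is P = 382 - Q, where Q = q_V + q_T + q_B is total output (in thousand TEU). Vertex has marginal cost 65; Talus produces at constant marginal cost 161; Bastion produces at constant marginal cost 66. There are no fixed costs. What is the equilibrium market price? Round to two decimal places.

168.50

Vertex's profit: π_V = (382 - Q)q_V - (65q_V). Setting ∂π_V/∂q_V = 0: 317 - 2q_V - (q_T + q_B) = 0.
Talus's first-order condition: 221 - 2q_T - (q_V + q_B) = 0.
Bastion's profit: π_B = (382 - Q)q_B - (66q_B). Setting ∂π_B/∂q_B = 0: 316 - 2q_B - (q_V + q_T) = 0.
Adding the 3 first-order conditions: 854 − 4Q = 0, so Q = 427/2.
Back-substituting: q_V = (317 − 427/2) = 207/2, q_T = (221 − 427/2) = 15/2, q_B = (316 − 427/2) = 205/2.
Total output Q = 427/2, so price P = 382 - 427/2 = 337/2.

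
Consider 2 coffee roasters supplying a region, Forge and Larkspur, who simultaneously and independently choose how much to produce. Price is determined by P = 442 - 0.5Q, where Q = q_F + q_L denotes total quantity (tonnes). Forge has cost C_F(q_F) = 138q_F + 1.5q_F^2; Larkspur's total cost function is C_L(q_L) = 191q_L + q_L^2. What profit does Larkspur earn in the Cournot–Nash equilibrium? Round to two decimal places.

Forge's profit: π_F = (442 - 0.5Q)q_F - (138q_F + (3/2)q_F²). Setting ∂π_F/∂q_F = 0: 304 - 4q_F - (1/2)(q_L) = 0.
Larkspur's profit: π_L = (442 - 0.5Q)q_L - (191q_L + q_L²). Setting ∂π_L/∂q_L = 0: 251 - 3q_L - (1/2)(q_F) = 0.
Best responses: q_F = (304 - (1/2)q_L)/4, q_L = (251 - (1/2)q_F)/3.
Substituting one into the other gives q_F = 66.9362 and q_L = 72.5106.
Price P = 442 - (1/2)·139.4468 = 372.2766.
Larkspur's profit: 372.2766·72.5106 - 191·72.5106 - 72.5106² = 7886.6890.

7886.69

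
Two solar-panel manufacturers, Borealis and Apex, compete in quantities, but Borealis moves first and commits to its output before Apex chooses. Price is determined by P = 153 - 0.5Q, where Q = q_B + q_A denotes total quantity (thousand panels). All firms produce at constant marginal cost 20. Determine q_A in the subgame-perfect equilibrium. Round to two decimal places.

66.50

The follower Apex best-responds to any q_B: π_A = (153 - 0.5Q)q_A - 20q_A.
Follower FOC: 133 - (1/2)q_B - q_A = 0, so q_A(q_B) = (133 - (1/2)q_B).
The leader anticipates this reaction. Substituting into P = 153 - 0.5Q gives P = 173/2 - (1/4)q_B, so π_B = (173/2 - (1/4)q_B)q_B - 20q_B.
Leader FOC: 133/2 - (1/2)q_B = 0, so q_B = 133.
Then q_A = (133 - (1/2)·133) = 133/2.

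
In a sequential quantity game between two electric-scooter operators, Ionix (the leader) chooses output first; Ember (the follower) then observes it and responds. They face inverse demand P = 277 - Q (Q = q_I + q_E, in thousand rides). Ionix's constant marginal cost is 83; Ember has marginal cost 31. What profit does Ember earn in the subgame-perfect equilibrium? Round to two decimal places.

Solve by backward induction. Given q_I, the follower Ember maximises π_E = (277 - q_I - q_E)q_E - 31q_E.
∂π_E/∂q_E = 246 - q_I - 2q_E = 0 gives the reaction function q_E = (246 - q_I)/2.
Ionix substitutes q_E(q_I) into its own profit: π_I = q_I(277 - q_I - (246 - q_I)/2) - 83q_I = (154 - (1/2)q_I)q_I - 83q_I.
Leader FOC: 71 - q_I = 0, so q_I = 71.
Then q_E = (246 - 71)/2 = 175/2.
Price P = 277 - 317/2 = 237/2.
Ember's profit: (237/2 - 31)·(175/2) = 7656.2500.

7656.25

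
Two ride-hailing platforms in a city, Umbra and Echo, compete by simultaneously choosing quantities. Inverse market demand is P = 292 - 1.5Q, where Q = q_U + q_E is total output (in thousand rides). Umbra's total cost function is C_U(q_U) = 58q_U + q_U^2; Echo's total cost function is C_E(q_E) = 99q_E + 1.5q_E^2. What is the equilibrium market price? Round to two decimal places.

Umbra's profit: π_U = (292 - 1.5Q)q_U - (58q_U + q_U²). Setting ∂π_U/∂q_U = 0: 234 - 5q_U - (3/2)(q_E) = 0.
Echo's profit: π_E = (292 - 1.5Q)q_E - (99q_E + (3/2)q_E²). Setting ∂π_E/∂q_E = 0: 193 - 6q_E - (3/2)(q_U) = 0.
So q_U = (234 - (3/2)q_E)/5 and q_E = (193 - (3/2)q_U)/6.
Solving the pair: q_U = 1486/37, q_E = 22.1261.
Total output Q = 62.2883, so price P = 292 - (3/2)·62.2883 = 198.5676.

198.57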